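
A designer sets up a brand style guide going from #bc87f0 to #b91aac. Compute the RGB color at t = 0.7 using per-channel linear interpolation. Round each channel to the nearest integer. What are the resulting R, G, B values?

#bc87f0 → (188, 135, 240); #b91aac → (185, 26, 172).
R = 188 + 0.7 × (185 − 188) = 188 + 0.7 × -3 = 185.9 → 186
G = 135 + 0.7 × (26 − 135) = 135 + 0.7 × -109 = 58.7 → 59
B = 240 + 0.7 × (172 − 240) = 240 + 0.7 × -68 = 192.4 → 192

(186, 59, 192)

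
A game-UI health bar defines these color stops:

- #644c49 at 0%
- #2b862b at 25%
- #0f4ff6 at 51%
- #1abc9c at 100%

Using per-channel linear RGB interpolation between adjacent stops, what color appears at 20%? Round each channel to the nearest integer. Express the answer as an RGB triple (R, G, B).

20% lies between the 0% and 25% stops, so the local fraction is t = (20 − 0)/(25 − 0) = 20/25 ≈ 0.8.
#644c49 → (100, 76, 73); #2b862b → (43, 134, 43).
R = 100 + 0.8 × (43 − 100) = 54.4 → 54
G = 76 + 0.8 × (134 − 76) = 122.4 → 122
B = 73 + 0.8 × (43 − 73) = 49 → 49

(54, 122, 49)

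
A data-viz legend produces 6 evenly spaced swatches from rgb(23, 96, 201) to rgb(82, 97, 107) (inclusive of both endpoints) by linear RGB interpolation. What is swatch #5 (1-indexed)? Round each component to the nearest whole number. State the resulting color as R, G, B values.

(70, 97, 126)

With 6 swatches and endpoints inclusive, swatch 5 sits at t = (5 − 1)/(6 − 1) = 4/5 ≈ 0.8.
R = 23 + 0.8 × (82 − 23) = 70.2 → 70
G = 96 + 0.8 × (97 − 96) = 96.8 → 97
B = 201 + 0.8 × (107 − 201) = 125.8 → 126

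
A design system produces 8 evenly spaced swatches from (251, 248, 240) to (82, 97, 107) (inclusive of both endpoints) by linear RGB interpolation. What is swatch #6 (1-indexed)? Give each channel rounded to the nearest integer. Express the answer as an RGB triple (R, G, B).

With 8 swatches and endpoints inclusive, swatch 6 sits at t = (6 − 1)/(8 − 1) = 5/7 ≈ 0.7143.
R = 251 + 0.7143 × (82 − 251) = 130.283 → 130
G = 248 + 0.7143 × (97 − 248) = 140.141 → 140
B = 240 + 0.7143 × (107 − 240) = 144.998 → 145

(130, 140, 145)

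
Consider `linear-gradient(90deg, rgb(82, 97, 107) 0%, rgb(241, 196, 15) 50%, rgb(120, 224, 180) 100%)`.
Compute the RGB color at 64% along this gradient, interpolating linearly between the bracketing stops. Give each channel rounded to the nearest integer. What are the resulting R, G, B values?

64% lies between the 50% and 100% stops, so the local fraction is t = (64 − 50)/(100 − 50) = 14/50 ≈ 0.28.
R = 241 + 0.28 × (120 − 241) = 207.12 → 207
G = 196 + 0.28 × (224 − 196) = 203.84 → 204
B = 15 + 0.28 × (180 − 15) = 61.2 → 61

(207, 204, 61)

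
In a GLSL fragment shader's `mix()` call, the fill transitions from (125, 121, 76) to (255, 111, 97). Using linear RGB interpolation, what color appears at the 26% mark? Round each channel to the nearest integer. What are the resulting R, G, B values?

26% corresponds to t = 0.26.
R = 125 + 0.26 × (255 − 125) = 125 + 0.26 × 130 = 158.8 → 159
G = 121 + 0.26 × (111 − 121) = 121 + 0.26 × -10 = 118.4 → 118
B = 76 + 0.26 × (97 − 76) = 76 + 0.26 × 21 = 81.46 → 81
So the blended color is (159, 118, 81), about #9f7651.

(159, 118, 81)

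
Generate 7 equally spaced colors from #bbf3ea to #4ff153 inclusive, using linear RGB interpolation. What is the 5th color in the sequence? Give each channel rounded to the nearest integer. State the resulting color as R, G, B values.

(115, 242, 133)

With 7 swatches and endpoints inclusive, swatch 5 sits at t = (5 − 1)/(7 − 1) = 4/6 ≈ 0.6667.
#bbf3ea → (187, 243, 234); #4ff153 → (79, 241, 83).
R = 187 + 0.6667 × (79 − 187) = 114.996 → 115
G = 243 + 0.6667 × (241 − 243) = 241.667 → 242
B = 234 + 0.6667 × (83 − 234) = 133.328 → 133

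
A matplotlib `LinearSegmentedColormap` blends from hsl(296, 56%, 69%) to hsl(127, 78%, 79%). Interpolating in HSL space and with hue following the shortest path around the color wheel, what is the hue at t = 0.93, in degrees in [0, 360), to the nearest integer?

139

Hue arc: Δh = 127 − 296 = -169° (|Δh| ≤ 180, already the shorter path).
H = 296 + 0.93 × (-169) = 138.83 → 139°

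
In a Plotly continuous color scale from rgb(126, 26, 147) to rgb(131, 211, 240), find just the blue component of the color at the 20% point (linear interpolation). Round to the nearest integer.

166

B = 147 + 0.2 × (240 − 147) = 165.6 → 166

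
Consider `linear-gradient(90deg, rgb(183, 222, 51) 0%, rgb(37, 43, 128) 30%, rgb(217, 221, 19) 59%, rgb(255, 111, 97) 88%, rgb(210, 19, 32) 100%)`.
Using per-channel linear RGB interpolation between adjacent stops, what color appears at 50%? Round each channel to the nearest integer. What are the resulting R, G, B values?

50% lies between the 30% and 59% stops, so the local fraction is t = (50 − 30)/(59 − 30) = 20/29 ≈ 0.6897.
R = 37 + 0.6897 × (217 − 37) = 161.146 → 161
G = 43 + 0.6897 × (221 − 43) = 165.767 → 166
B = 128 + 0.6897 × (19 − 128) = 52.823 → 53

(161, 166, 53)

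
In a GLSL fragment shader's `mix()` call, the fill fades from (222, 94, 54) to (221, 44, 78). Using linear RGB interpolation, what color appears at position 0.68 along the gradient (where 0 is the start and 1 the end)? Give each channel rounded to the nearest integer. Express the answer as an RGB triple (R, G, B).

(221, 60, 70)

R = 222 + 0.68 × (221 − 222) = 222 + 0.68 × -1 = 221.32 → 221
G = 94 + 0.68 × (44 − 94) = 94 + 0.68 × -50 = 60 → 60
B = 54 + 0.68 × (78 − 54) = 54 + 0.68 × 24 = 70.32 → 70
So the blended color is (221, 60, 70), about #dd3c46.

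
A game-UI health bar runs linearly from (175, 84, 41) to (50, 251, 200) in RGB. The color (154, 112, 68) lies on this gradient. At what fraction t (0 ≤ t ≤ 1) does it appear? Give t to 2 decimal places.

0.17

Invert the lerp on the G channel (largest span, 167): t = (112 − 84) / (251 − 84) = 28/167 = 0.16766.
Check on R: (154 − 175)/(50 − 175) = 0.168 ✓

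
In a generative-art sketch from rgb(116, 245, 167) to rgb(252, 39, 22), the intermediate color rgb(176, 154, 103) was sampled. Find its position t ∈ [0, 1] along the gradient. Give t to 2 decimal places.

0.44

Invert the lerp on the G channel (largest span, 206): t = (154 − 245) / (39 − 245) = -91/-206 = 0.44175.
Check on R: (176 − 116)/(252 − 116) = 0.4412 ✓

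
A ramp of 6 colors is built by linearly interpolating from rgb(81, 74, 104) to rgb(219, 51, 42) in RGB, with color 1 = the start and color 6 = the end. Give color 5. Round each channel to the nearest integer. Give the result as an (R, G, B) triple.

With 6 swatches and endpoints inclusive, swatch 5 sits at t = (5 − 1)/(6 − 1) = 4/5 ≈ 0.8.
R = 81 + 0.8 × (219 − 81) = 191.4 → 191
G = 74 + 0.8 × (51 − 74) = 55.6 → 56
B = 104 + 0.8 × (42 − 104) = 54.4 → 54

(191, 56, 54)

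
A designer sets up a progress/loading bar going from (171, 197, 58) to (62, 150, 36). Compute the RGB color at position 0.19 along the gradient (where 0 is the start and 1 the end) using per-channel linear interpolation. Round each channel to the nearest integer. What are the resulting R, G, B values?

R = 171 + 0.19 × (62 − 171) = 171 + 0.19 × -109 = 150.29 → 150
G = 197 + 0.19 × (150 − 197) = 197 + 0.19 × -47 = 188.07 → 188
B = 58 + 0.19 × (36 − 58) = 58 + 0.19 × -22 = 53.82 → 54

(150, 188, 54)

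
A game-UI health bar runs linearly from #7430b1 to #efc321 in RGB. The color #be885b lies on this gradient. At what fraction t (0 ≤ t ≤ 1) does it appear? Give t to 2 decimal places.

Invert the lerp on the G channel (largest span, 147): t = (136 − 48) / (195 − 48) = 88/147 = 0.59864.
Check on R: (190 − 116)/(239 − 116) = 0.6016 ✓

0.60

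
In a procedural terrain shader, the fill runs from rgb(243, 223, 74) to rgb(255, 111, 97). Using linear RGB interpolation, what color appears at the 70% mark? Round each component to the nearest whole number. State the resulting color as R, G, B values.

70% corresponds to t = 0.7.
R = 243 + 0.7 × (255 − 243) = 243 + 0.7 × 12 = 251.4 → 251
G = 223 + 0.7 × (111 − 223) = 223 + 0.7 × -112 = 144.6 → 145
B = 74 + 0.7 × (97 − 74) = 74 + 0.7 × 23 = 90.1 → 90
So the blended color is (251, 145, 90), about #fb915a.

(251, 145, 90)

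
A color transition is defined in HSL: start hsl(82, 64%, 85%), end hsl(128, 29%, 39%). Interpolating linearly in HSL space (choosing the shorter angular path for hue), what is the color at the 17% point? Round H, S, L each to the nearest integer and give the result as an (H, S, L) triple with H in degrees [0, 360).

(90, 58, 77)

Hue arc: Δh = 128 − 82 = 46° (|Δh| ≤ 180, already the shorter path).
H = 82 + 0.17 × (46) = 89.82 → 90°
S = 64 + 0.17 × (29 − 64) = 58.05 → 58%
L = 85 + 0.17 × (39 − 85) = 77.18 → 77%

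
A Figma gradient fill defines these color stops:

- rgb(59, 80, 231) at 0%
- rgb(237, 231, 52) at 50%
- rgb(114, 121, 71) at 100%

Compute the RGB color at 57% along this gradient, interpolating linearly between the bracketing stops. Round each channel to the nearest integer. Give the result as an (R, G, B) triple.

(220, 216, 55)

57% lies between the 50% and 100% stops, so the local fraction is t = (57 − 50)/(100 − 50) = 7/50 ≈ 0.14.
R = 237 + 0.14 × (114 − 237) = 219.78 → 220
G = 231 + 0.14 × (121 − 231) = 215.6 → 216
B = 52 + 0.14 × (71 − 52) = 54.66 → 55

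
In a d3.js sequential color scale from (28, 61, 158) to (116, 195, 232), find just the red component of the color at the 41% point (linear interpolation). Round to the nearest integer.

R = 28 + 0.41 × (116 − 28) = 64.08 → 64

64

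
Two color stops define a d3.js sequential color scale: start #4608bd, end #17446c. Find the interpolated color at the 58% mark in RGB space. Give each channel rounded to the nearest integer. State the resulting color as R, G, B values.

#4608bd → (70, 8, 189); #17446c → (23, 68, 108).
58% corresponds to t = 0.58.
R = 70 + 0.58 × (23 − 70) = 70 + 0.58 × -47 = 42.74 → 43
G = 8 + 0.58 × (68 − 8) = 8 + 0.58 × 60 = 42.8 → 43
B = 189 + 0.58 × (108 − 189) = 189 + 0.58 × -81 = 142.02 → 142

(43, 43, 142)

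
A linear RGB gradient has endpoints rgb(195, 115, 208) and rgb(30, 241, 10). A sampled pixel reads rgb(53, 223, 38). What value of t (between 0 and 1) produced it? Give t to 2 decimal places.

Invert the lerp on the B channel (largest span, 198): t = (38 − 208) / (10 − 208) = -170/-198 = 0.85859.
Check on R: (53 − 195)/(30 − 195) = 0.8606 ✓

0.86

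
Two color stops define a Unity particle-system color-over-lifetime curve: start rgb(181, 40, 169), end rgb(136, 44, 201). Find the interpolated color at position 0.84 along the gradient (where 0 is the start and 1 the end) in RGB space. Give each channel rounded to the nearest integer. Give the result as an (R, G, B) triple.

(143, 43, 196)

R = 181 + 0.84 × (136 − 181) = 181 + 0.84 × -45 = 143.2 → 143
G = 40 + 0.84 × (44 − 40) = 40 + 0.84 × 4 = 43.36 → 43
B = 169 + 0.84 × (201 − 169) = 169 + 0.84 × 32 = 195.88 → 196
So the blended color is (143, 43, 196), about #8f2bc4.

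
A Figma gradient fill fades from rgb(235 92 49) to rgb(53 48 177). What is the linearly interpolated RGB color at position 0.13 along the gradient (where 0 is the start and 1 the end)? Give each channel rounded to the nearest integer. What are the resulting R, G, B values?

R = 235 + 0.13 × (53 − 235) = 235 + 0.13 × -182 = 211.34 → 211
G = 92 + 0.13 × (48 − 92) = 92 + 0.13 × -44 = 86.28 → 86
B = 49 + 0.13 × (177 − 49) = 49 + 0.13 × 128 = 65.64 → 66

(211, 86, 66)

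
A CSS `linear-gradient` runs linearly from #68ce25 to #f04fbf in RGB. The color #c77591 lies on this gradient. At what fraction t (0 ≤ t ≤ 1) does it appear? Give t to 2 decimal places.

0.70

Invert the lerp on the B channel (largest span, 154): t = (145 − 37) / (191 − 37) = 108/154 = 0.7013.
Check on R: (199 − 104)/(240 − 104) = 0.6985 ✓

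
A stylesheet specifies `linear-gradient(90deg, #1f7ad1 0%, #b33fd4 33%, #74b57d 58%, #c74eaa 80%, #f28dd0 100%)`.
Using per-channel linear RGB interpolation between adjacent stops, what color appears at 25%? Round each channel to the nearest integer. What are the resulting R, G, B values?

(143, 77, 211)

25% lies between the 0% and 33% stops, so the local fraction is t = (25 − 0)/(33 − 0) = 25/33 ≈ 0.7576.
#1f7ad1 → (31, 122, 209); #b33fd4 → (179, 63, 212).
R = 31 + 0.7576 × (179 − 31) = 143.125 → 143
G = 122 + 0.7576 × (63 − 122) = 77.302 → 77
B = 209 + 0.7576 × (212 − 209) = 211.273 → 211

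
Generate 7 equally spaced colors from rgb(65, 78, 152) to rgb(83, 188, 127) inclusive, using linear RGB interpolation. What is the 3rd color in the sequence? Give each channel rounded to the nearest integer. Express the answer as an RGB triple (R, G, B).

(71, 115, 144)

With 7 swatches and endpoints inclusive, swatch 3 sits at t = (3 − 1)/(7 − 1) = 2/6 ≈ 0.3333.
R = 65 + 0.3333 × (83 − 65) = 70.999 → 71
G = 78 + 0.3333 × (188 − 78) = 114.663 → 115
B = 152 + 0.3333 × (127 − 152) = 143.667 → 144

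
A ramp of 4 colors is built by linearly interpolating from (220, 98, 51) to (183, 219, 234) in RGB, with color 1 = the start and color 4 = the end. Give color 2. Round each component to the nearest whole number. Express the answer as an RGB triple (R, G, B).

(208, 138, 112)

With 4 swatches and endpoints inclusive, swatch 2 sits at t = (2 − 1)/(4 − 1) = 1/3 ≈ 0.3333.
R = 220 + 0.3333 × (183 − 220) = 207.668 → 208
G = 98 + 0.3333 × (219 − 98) = 138.329 → 138
B = 51 + 0.3333 × (234 − 51) = 111.994 → 112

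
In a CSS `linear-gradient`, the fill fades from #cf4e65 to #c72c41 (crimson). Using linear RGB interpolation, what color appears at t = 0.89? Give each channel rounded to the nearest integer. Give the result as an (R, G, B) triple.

#cf4e65 → (207, 78, 101); #c72c41 → (199, 44, 65).
R = 207 + 0.89 × (199 − 207) = 207 + 0.89 × -8 = 199.88 → 200
G = 78 + 0.89 × (44 − 78) = 78 + 0.89 × -34 = 47.74 → 48
B = 101 + 0.89 × (65 − 101) = 101 + 0.89 × -36 = 68.96 → 69

(200, 48, 69)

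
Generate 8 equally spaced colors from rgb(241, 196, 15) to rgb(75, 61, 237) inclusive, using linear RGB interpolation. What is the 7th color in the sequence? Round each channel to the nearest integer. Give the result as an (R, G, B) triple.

(99, 80, 205)

With 8 swatches and endpoints inclusive, swatch 7 sits at t = (7 − 1)/(8 − 1) = 6/7 ≈ 0.8571.
R = 241 + 0.8571 × (75 − 241) = 98.721 → 99
G = 196 + 0.8571 × (61 − 196) = 80.291 → 80
B = 15 + 0.8571 × (237 − 15) = 205.276 → 205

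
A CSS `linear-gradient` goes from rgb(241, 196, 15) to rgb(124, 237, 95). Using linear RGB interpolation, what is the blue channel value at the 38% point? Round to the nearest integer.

B = 15 + 0.38 × (95 − 15) = 45.4 → 45

45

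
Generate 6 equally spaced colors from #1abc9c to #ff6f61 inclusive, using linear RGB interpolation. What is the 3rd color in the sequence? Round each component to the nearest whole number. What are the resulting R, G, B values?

(118, 157, 132)

With 6 swatches and endpoints inclusive, swatch 3 sits at t = (3 − 1)/(6 − 1) = 2/5 ≈ 0.4.
#1abc9c → (26, 188, 156); #ff6f61 → (255, 111, 97).
R = 26 + 0.4 × (255 − 26) = 117.6 → 118
G = 188 + 0.4 × (111 − 188) = 157.2 → 157
B = 156 + 0.4 × (97 − 156) = 132.4 → 132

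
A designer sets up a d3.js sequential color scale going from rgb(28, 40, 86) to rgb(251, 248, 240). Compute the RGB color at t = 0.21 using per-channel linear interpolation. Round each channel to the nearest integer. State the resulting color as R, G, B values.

R = 28 + 0.21 × (251 − 28) = 28 + 0.21 × 223 = 74.83 → 75
G = 40 + 0.21 × (248 − 40) = 40 + 0.21 × 208 = 83.68 → 84
B = 86 + 0.21 × (240 − 86) = 86 + 0.21 × 154 = 118.34 → 118

(75, 84, 118)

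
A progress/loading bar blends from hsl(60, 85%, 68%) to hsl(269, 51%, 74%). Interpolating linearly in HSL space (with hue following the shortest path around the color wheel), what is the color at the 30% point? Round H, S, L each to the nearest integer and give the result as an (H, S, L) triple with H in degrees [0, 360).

(15, 75, 70)

Hue: 269 − 60 = 209°, but |209| > 180 so the shorter arc goes the other way: Δh = 209 − 360 = -151°.
H = 60 + 0.3 × (-151) = 14.7 → 15°
S = 85 + 0.3 × (51 − 85) = 74.8 → 75%
L = 68 + 0.3 × (74 − 68) = 69.8 → 70%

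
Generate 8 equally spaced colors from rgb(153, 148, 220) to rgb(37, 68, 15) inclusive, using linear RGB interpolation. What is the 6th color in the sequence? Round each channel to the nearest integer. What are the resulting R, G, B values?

(70, 91, 74)

With 8 swatches and endpoints inclusive, swatch 6 sits at t = (6 − 1)/(8 − 1) = 5/7 ≈ 0.7143.
R = 153 + 0.7143 × (37 − 153) = 70.141 → 70
G = 148 + 0.7143 × (68 − 148) = 90.856 → 91
B = 220 + 0.7143 × (15 − 220) = 73.569 → 74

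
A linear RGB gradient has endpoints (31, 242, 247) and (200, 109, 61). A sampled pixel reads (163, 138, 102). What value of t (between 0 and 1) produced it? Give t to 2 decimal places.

0.78

Invert the lerp on the B channel (largest span, 186): t = (102 − 247) / (61 − 247) = -145/-186 = 0.77957.
Check on R: (163 − 31)/(200 − 31) = 0.7811 ✓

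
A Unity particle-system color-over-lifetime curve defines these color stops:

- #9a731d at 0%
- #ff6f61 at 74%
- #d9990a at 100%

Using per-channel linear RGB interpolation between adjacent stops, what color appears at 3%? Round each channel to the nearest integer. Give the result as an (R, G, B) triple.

3% lies between the 0% and 74% stops, so the local fraction is t = (3 − 0)/(74 − 0) = 3/74 ≈ 0.0405.
#9a731d → (154, 115, 29); #ff6f61 → (255, 111, 97).
R = 154 + 0.0405 × (255 − 154) = 158.09 → 158
G = 115 + 0.0405 × (111 − 115) = 114.838 → 115
B = 29 + 0.0405 × (97 − 29) = 31.754 → 32

(158, 115, 32)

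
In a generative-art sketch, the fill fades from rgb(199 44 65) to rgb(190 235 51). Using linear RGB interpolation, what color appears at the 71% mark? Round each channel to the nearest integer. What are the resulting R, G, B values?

(193, 180, 55)

71% corresponds to t = 0.71.
R = 199 + 0.71 × (190 − 199) = 199 + 0.71 × -9 = 192.61 → 193
G = 44 + 0.71 × (235 − 44) = 44 + 0.71 × 191 = 179.61 → 180
B = 65 + 0.71 × (51 − 65) = 65 + 0.71 × -14 = 55.06 → 55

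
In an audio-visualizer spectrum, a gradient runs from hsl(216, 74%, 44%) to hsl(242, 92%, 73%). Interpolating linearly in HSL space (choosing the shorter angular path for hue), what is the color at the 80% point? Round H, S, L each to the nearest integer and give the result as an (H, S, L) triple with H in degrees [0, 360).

(237, 88, 67)

Hue arc: Δh = 242 − 216 = 26° (|Δh| ≤ 180, already the shorter path).
H = 216 + 0.8 × (26) = 236.8 → 237°
S = 74 + 0.8 × (92 − 74) = 88.4 → 88%
L = 44 + 0.8 × (73 − 44) = 67.2 → 67%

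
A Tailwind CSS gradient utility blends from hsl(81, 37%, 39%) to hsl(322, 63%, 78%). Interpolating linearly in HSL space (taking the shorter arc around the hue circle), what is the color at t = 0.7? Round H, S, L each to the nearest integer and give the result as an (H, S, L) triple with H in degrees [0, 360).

(358, 55, 66)

Hue: 322 − 81 = 241°, but |241| > 180 so the shorter arc goes the other way: Δh = 241 − 360 = -119°.
H = 81 + 0.7 × (-119) = -2.3 → -2 → -2 mod 360 = 358°
S = 37 + 0.7 × (63 − 37) = 55.2 → 55%
L = 39 + 0.7 × (78 − 39) = 66.3 → 66%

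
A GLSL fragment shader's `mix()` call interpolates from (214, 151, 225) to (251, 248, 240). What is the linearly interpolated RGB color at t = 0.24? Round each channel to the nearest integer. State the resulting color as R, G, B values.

(223, 174, 229)

R = 214 + 0.24 × (251 − 214) = 214 + 0.24 × 37 = 222.88 → 223
G = 151 + 0.24 × (248 − 151) = 151 + 0.24 × 97 = 174.28 → 174
B = 225 + 0.24 × (240 − 225) = 225 + 0.24 × 15 = 228.6 → 229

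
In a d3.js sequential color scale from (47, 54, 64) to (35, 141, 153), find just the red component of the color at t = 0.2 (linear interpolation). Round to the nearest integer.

45

R = 47 + 0.2 × (35 − 47) = 44.6 → 45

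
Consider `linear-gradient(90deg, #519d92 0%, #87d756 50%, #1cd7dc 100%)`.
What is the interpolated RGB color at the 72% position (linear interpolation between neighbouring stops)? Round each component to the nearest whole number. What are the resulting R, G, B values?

72% lies between the 50% and 100% stops, so the local fraction is t = (72 − 50)/(100 − 50) = 22/50 ≈ 0.44.
#87d756 → (135, 215, 86); #1cd7dc → (28, 215, 220).
R = 135 + 0.44 × (28 − 135) = 87.92 → 88
G = 215 + 0.44 × (215 − 215) = 215 → 215
B = 86 + 0.44 × (220 − 86) = 144.96 → 145

(88, 215, 145)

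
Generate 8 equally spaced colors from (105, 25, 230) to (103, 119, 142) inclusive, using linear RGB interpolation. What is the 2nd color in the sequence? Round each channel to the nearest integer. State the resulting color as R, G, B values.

With 8 swatches and endpoints inclusive, swatch 2 sits at t = (2 − 1)/(8 − 1) = 1/7 ≈ 0.1429.
R = 105 + 0.1429 × (103 − 105) = 104.714 → 105
G = 25 + 0.1429 × (119 − 25) = 38.433 → 38
B = 230 + 0.1429 × (142 − 230) = 217.425 → 217

(105, 38, 217)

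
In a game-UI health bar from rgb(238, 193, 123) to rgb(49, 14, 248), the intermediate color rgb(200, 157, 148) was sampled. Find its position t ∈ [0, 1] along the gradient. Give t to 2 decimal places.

0.20

Invert the lerp on the R channel (largest span, 189): t = (200 − 238) / (49 − 238) = -38/-189 = 0.20106.
Check on G: (157 − 193)/(14 − 193) = 0.2011 ✓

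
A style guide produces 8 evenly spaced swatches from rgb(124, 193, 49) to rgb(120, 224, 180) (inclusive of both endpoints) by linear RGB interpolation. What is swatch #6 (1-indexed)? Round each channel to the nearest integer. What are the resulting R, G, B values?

With 8 swatches and endpoints inclusive, swatch 6 sits at t = (6 − 1)/(8 − 1) = 5/7 ≈ 0.7143.
R = 124 + 0.7143 × (120 − 124) = 121.143 → 121
G = 193 + 0.7143 × (224 − 193) = 215.143 → 215
B = 49 + 0.7143 × (180 − 49) = 142.573 → 143

(121, 215, 143)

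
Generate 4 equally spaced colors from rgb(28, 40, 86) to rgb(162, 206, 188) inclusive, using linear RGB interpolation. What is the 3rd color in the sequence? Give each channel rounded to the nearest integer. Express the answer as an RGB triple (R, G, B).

(117, 151, 154)

With 4 swatches and endpoints inclusive, swatch 3 sits at t = (3 − 1)/(4 − 1) = 2/3 ≈ 0.6667.
R = 28 + 0.6667 × (162 − 28) = 117.338 → 117
G = 40 + 0.6667 × (206 − 40) = 150.672 → 151
B = 86 + 0.6667 × (188 − 86) = 154.003 → 154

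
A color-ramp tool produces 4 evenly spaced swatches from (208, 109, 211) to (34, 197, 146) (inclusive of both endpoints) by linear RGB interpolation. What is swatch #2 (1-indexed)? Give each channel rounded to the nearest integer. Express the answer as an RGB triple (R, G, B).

With 4 swatches and endpoints inclusive, swatch 2 sits at t = (2 − 1)/(4 − 1) = 1/3 ≈ 0.3333.
R = 208 + 0.3333 × (34 − 208) = 150.006 → 150
G = 109 + 0.3333 × (197 − 109) = 138.33 → 138
B = 211 + 0.3333 × (146 − 211) = 189.335 → 189

(150, 138, 189)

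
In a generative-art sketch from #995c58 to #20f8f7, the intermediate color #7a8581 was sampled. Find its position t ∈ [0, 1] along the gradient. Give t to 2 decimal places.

0.26

Invert the lerp on the B channel (largest span, 159): t = (129 − 88) / (247 − 88) = 41/159 = 0.25786.
Check on R: (122 − 153)/(32 − 153) = 0.2562 ✓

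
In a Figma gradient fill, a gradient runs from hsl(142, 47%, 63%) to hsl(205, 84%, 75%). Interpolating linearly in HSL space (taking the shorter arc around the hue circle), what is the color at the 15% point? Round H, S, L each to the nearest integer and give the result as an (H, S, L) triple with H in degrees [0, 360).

Hue arc: Δh = 205 − 142 = 63° (|Δh| ≤ 180, already the shorter path).
H = 142 + 0.15 × (63) = 151.45 → 151°
S = 47 + 0.15 × (84 − 47) = 52.55 → 53%
L = 63 + 0.15 × (75 − 63) = 64.8 → 65%

(151, 53, 65)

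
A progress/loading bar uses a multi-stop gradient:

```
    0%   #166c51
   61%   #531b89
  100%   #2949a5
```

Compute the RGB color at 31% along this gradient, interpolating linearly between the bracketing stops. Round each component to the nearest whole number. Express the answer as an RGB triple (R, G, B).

31% lies between the 0% and 61% stops, so the local fraction is t = (31 − 0)/(61 − 0) = 31/61 ≈ 0.5082.
#166c51 → (22, 108, 81); #531b89 → (83, 27, 137).
R = 22 + 0.5082 × (83 − 22) = 53 → 53
G = 108 + 0.5082 × (27 − 108) = 66.836 → 67
B = 81 + 0.5082 × (137 − 81) = 109.459 → 109

(53, 67, 109)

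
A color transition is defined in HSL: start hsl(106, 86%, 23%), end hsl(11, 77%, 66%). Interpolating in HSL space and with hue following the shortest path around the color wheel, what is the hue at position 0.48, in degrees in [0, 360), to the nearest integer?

60

Hue arc: Δh = 11 − 106 = -95° (|Δh| ≤ 180, already the shorter path).
H = 106 + 0.48 × (-95) = 60.4 → 60°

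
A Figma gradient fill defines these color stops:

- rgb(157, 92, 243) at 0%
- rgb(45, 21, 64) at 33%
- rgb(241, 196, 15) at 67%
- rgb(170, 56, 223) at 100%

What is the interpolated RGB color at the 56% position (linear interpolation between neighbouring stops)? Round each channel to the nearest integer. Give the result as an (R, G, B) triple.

(178, 139, 31)

56% lies between the 33% and 67% stops, so the local fraction is t = (56 − 33)/(67 − 33) = 23/34 ≈ 0.6765.
R = 45 + 0.6765 × (241 − 45) = 177.594 → 178
G = 21 + 0.6765 × (196 − 21) = 139.387 → 139
B = 64 + 0.6765 × (15 − 64) = 30.852 → 31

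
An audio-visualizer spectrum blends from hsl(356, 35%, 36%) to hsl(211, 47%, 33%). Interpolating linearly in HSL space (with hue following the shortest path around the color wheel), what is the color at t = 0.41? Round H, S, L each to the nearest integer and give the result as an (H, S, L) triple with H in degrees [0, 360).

(297, 40, 35)

Hue arc: Δh = 211 − 356 = -145° (|Δh| ≤ 180, already the shorter path).
H = 356 + 0.41 × (-145) = 296.55 → 297°
S = 35 + 0.41 × (47 − 35) = 39.92 → 40%
L = 36 + 0.41 × (33 − 36) = 34.77 → 35%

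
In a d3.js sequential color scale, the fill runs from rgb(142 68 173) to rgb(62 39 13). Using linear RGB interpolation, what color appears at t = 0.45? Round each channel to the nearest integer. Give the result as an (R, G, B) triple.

(106, 55, 101)

R = 142 + 0.45 × (62 − 142) = 142 + 0.45 × -80 = 106 → 106
G = 68 + 0.45 × (39 − 68) = 68 + 0.45 × -29 = 54.95 → 55
B = 173 + 0.45 × (13 − 173) = 173 + 0.45 × -160 = 101 → 101
So the blended color is (106, 55, 101), about #6a3765.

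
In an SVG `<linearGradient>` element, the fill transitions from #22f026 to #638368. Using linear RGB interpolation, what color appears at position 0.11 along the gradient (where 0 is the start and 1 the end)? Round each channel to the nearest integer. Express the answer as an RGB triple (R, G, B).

(41, 228, 45)

#22f026 → (34, 240, 38); #638368 → (99, 131, 104).
R = 34 + 0.11 × (99 − 34) = 34 + 0.11 × 65 = 41.15 → 41
G = 240 + 0.11 × (131 − 240) = 240 + 0.11 × -109 = 228.01 → 228
B = 38 + 0.11 × (104 − 38) = 38 + 0.11 × 66 = 45.26 → 45
So the blended color is (41, 228, 45), about #29e42d.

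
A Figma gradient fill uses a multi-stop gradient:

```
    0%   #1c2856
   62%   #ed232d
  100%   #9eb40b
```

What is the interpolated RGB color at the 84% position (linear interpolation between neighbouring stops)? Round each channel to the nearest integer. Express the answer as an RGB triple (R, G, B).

(191, 119, 25)

84% lies between the 62% and 100% stops, so the local fraction is t = (84 − 62)/(100 − 62) = 22/38 ≈ 0.5789.
#ed232d → (237, 35, 45); #9eb40b → (158, 180, 11).
R = 237 + 0.5789 × (158 − 237) = 191.267 → 191
G = 35 + 0.5789 × (180 − 35) = 118.941 → 119
B = 45 + 0.5789 × (11 − 45) = 25.317 → 25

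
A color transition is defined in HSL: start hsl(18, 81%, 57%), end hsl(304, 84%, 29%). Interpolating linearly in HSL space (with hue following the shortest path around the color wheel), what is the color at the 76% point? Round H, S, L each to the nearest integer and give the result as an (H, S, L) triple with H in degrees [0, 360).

Hue: 304 − 18 = 286°, but |286| > 180 so the shorter arc goes the other way: Δh = 286 − 360 = -74°.
H = 18 + 0.76 × (-74) = -38.24 → -38 → -38 mod 360 = 322°
S = 81 + 0.76 × (84 − 81) = 83.28 → 83%
L = 57 + 0.76 × (29 − 57) = 35.72 → 36%

(322, 83, 36)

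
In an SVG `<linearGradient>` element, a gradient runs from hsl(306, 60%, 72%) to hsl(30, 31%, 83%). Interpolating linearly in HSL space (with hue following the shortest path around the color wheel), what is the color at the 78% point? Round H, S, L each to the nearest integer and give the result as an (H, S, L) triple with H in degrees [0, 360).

Hue: 30 − 306 = -276°, but |-276| > 180 so the shorter arc goes the other way: Δh = -276 + 360 = 84°.
H = 306 + 0.78 × (84) = 371.52 → 372 → 372 mod 360 = 12°
S = 60 + 0.78 × (31 − 60) = 37.38 → 37%
L = 72 + 0.78 × (83 − 72) = 80.58 → 81%

(12, 37, 81)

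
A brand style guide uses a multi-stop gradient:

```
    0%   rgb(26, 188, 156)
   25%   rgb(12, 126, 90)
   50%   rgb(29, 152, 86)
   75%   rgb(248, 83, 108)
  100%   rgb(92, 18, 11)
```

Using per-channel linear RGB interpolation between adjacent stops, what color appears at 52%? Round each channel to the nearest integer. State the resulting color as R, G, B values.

52% lies between the 50% and 75% stops, so the local fraction is t = (52 − 50)/(75 − 50) = 2/25 ≈ 0.08.
R = 29 + 0.08 × (248 − 29) = 46.52 → 47
G = 152 + 0.08 × (83 − 152) = 146.48 → 146
B = 86 + 0.08 × (108 − 86) = 87.76 → 88

(47, 146, 88)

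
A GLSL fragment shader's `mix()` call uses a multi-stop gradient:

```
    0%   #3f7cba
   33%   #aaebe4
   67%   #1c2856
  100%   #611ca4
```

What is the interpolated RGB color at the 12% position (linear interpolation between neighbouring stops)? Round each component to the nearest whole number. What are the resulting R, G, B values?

12% lies between the 0% and 33% stops, so the local fraction is t = (12 − 0)/(33 − 0) = 12/33 ≈ 0.3636.
#3f7cba → (63, 124, 186); #aaebe4 → (170, 235, 228).
R = 63 + 0.3636 × (170 − 63) = 101.905 → 102
G = 124 + 0.3636 × (235 − 124) = 164.36 → 164
B = 186 + 0.3636 × (228 − 186) = 201.271 → 201

(102, 164, 201)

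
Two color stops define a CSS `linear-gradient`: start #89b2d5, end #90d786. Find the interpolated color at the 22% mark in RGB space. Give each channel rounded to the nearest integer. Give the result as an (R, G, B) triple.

#89b2d5 → (137, 178, 213); #90d786 → (144, 215, 134).
22% corresponds to t = 0.22.
R = 137 + 0.22 × (144 − 137) = 137 + 0.22 × 7 = 138.54 → 139
G = 178 + 0.22 × (215 − 178) = 178 + 0.22 × 37 = 186.14 → 186
B = 213 + 0.22 × (134 − 213) = 213 + 0.22 × -79 = 195.62 → 196
So the blended color is (139, 186, 196), about #8bbac4.

(139, 186, 196)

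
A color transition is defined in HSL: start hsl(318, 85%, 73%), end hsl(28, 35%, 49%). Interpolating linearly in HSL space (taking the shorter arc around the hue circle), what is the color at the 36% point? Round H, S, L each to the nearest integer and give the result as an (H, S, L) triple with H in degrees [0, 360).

(343, 67, 64)

Hue: 28 − 318 = -290°, but |-290| > 180 so the shorter arc goes the other way: Δh = -290 + 360 = 70°.
H = 318 + 0.36 × (70) = 343.2 → 343°
S = 85 + 0.36 × (35 − 85) = 67 → 67%
L = 73 + 0.36 × (49 − 73) = 64.36 → 64%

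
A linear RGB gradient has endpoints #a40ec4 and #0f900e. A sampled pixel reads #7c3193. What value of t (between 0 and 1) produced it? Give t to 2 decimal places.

0.27

Invert the lerp on the B channel (largest span, 182): t = (147 − 196) / (14 − 196) = -49/-182 = 0.26923.
Check on R: (124 − 164)/(15 − 164) = 0.2685 ✓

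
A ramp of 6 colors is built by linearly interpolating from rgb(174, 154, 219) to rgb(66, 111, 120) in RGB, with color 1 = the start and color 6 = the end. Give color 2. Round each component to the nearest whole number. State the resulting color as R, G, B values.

(152, 145, 199)

With 6 swatches and endpoints inclusive, swatch 2 sits at t = (2 − 1)/(6 − 1) = 1/5 ≈ 0.2.
R = 174 + 0.2 × (66 − 174) = 152.4 → 152
G = 154 + 0.2 × (111 − 154) = 145.4 → 145
B = 219 + 0.2 × (120 − 219) = 199.2 → 199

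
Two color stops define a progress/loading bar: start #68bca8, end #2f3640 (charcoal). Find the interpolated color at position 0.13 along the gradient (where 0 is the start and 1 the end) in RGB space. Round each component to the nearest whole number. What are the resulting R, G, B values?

(97, 171, 154)

#68bca8 → (104, 188, 168); #2f3640 → (47, 54, 64).
R = 104 + 0.13 × (47 − 104) = 104 + 0.13 × -57 = 96.59 → 97
G = 188 + 0.13 × (54 − 188) = 188 + 0.13 × -134 = 170.58 → 171
B = 168 + 0.13 × (64 − 168) = 168 + 0.13 × -104 = 154.48 → 154
So the blended color is (97, 171, 154), about #61ab9a.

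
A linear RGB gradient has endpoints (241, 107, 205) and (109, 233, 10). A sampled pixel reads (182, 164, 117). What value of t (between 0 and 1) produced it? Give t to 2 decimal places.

Invert the lerp on the B channel (largest span, 195): t = (117 − 205) / (10 − 205) = -88/-195 = 0.45128.
Check on R: (182 − 241)/(109 − 241) = 0.447 ✓

0.45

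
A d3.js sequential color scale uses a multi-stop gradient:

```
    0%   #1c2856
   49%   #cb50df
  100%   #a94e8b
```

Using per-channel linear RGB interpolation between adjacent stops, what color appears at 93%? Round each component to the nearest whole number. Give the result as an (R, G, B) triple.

93% lies between the 49% and 100% stops, so the local fraction is t = (93 − 49)/(100 − 49) = 44/51 ≈ 0.8627.
#cb50df → (203, 80, 223); #a94e8b → (169, 78, 139).
R = 203 + 0.8627 × (169 − 203) = 173.668 → 174
G = 80 + 0.8627 × (78 − 80) = 78.275 → 78
B = 223 + 0.8627 × (139 − 223) = 150.533 → 151

(174, 78, 151)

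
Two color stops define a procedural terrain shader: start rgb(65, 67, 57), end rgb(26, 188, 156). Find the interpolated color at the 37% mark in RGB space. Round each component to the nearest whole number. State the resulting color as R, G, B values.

37% corresponds to t = 0.37.
R = 65 + 0.37 × (26 − 65) = 65 + 0.37 × -39 = 50.57 → 51
G = 67 + 0.37 × (188 − 67) = 67 + 0.37 × 121 = 111.77 → 112
B = 57 + 0.37 × (156 − 57) = 57 + 0.37 × 99 = 93.63 → 94
So the blended color is (51, 112, 94), about #33705e.

(51, 112, 94)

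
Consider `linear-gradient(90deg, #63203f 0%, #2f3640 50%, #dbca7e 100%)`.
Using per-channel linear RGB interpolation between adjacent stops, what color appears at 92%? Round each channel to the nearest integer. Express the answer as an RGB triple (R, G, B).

92% lies between the 50% and 100% stops, so the local fraction is t = (92 − 50)/(100 − 50) = 42/50 ≈ 0.84.
#2f3640 → (47, 54, 64); #dbca7e → (219, 202, 126).
R = 47 + 0.84 × (219 − 47) = 191.48 → 191
G = 54 + 0.84 × (202 − 54) = 178.32 → 178
B = 64 + 0.84 × (126 − 64) = 116.08 → 116

(191, 178, 116)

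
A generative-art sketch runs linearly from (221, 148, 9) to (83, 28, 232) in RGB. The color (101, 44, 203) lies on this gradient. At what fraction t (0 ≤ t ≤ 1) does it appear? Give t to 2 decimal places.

0.87

Invert the lerp on the B channel (largest span, 223): t = (203 − 9) / (232 − 9) = 194/223 = 0.86996.
Check on R: (101 − 221)/(83 − 221) = 0.8696 ✓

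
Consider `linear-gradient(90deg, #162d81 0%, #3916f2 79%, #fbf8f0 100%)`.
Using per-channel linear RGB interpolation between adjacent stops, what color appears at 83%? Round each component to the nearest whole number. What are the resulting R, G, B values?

83% lies between the 79% and 100% stops, so the local fraction is t = (83 − 79)/(100 − 79) = 4/21 ≈ 0.1905.
#3916f2 → (57, 22, 242); #fbf8f0 → (251, 248, 240).
R = 57 + 0.1905 × (251 − 57) = 93.957 → 94
G = 22 + 0.1905 × (248 − 22) = 65.053 → 65
B = 242 + 0.1905 × (240 − 242) = 241.619 → 242

(94, 65, 242)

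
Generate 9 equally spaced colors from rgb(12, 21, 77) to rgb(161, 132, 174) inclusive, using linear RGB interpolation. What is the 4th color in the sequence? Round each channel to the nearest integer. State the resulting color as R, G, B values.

With 9 swatches and endpoints inclusive, swatch 4 sits at t = (4 − 1)/(9 − 1) = 3/8 ≈ 0.375.
R = 12 + 0.375 × (161 − 12) = 67.875 → 68
G = 21 + 0.375 × (132 − 21) = 62.625 → 63
B = 77 + 0.375 × (174 − 77) = 113.375 → 113

(68, 63, 113)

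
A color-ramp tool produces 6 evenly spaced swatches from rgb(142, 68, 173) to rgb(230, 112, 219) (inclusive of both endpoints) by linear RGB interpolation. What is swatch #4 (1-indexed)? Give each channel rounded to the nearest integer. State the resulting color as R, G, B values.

With 6 swatches and endpoints inclusive, swatch 4 sits at t = (4 − 1)/(6 − 1) = 3/5 ≈ 0.6.
R = 142 + 0.6 × (230 − 142) = 194.8 → 195
G = 68 + 0.6 × (112 − 68) = 94.4 → 94
B = 173 + 0.6 × (219 − 173) = 200.6 → 201

(195, 94, 201)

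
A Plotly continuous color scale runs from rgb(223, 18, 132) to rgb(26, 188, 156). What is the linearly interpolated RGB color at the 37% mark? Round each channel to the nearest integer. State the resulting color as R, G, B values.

37% corresponds to t = 0.37.
R = 223 + 0.37 × (26 − 223) = 223 + 0.37 × -197 = 150.11 → 150
G = 18 + 0.37 × (188 − 18) = 18 + 0.37 × 170 = 80.9 → 81
B = 132 + 0.37 × (156 − 132) = 132 + 0.37 × 24 = 140.88 → 141

(150, 81, 141)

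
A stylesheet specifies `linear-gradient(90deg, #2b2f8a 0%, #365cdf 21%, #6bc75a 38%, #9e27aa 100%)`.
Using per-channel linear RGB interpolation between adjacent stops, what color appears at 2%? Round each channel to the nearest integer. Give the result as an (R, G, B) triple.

2% lies between the 0% and 21% stops, so the local fraction is t = (2 − 0)/(21 − 0) = 2/21 ≈ 0.0952.
#2b2f8a → (43, 47, 138); #365cdf → (54, 92, 223).
R = 43 + 0.0952 × (54 − 43) = 44.047 → 44
G = 47 + 0.0952 × (92 − 47) = 51.284 → 51
B = 138 + 0.0952 × (223 − 138) = 146.092 → 146

(44, 51, 146)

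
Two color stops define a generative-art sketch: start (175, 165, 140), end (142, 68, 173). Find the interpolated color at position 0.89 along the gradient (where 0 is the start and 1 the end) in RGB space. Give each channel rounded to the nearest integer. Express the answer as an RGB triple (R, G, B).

R = 175 + 0.89 × (142 − 175) = 175 + 0.89 × -33 = 145.63 → 146
G = 165 + 0.89 × (68 − 165) = 165 + 0.89 × -97 = 78.67 → 79
B = 140 + 0.89 × (173 − 140) = 140 + 0.89 × 33 = 169.37 → 169
So the blended color is (146, 79, 169), about #924fa9.

(146, 79, 169)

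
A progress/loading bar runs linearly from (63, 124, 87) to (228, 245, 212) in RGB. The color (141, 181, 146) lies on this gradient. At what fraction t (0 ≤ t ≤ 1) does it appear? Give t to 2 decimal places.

0.47

Invert the lerp on the R channel (largest span, 165): t = (141 − 63) / (228 − 63) = 78/165 = 0.47273.
Check on G: (181 − 124)/(245 − 124) = 0.4711 ✓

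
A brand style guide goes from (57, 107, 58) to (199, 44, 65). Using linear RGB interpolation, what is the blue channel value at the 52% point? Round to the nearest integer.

B = 58 + 0.52 × (65 − 58) = 61.64 → 62

62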